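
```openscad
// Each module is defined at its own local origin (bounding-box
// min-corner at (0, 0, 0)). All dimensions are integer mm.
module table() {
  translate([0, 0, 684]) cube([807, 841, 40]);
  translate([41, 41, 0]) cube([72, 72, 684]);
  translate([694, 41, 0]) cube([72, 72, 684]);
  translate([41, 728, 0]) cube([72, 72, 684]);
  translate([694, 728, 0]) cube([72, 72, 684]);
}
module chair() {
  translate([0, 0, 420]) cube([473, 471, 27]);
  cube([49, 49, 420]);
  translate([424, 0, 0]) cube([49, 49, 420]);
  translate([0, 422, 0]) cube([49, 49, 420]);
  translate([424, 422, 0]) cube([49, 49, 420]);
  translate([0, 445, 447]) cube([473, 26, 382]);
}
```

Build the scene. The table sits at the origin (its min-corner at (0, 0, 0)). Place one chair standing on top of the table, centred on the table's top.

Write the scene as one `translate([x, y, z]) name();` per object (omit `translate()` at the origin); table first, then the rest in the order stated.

table();
translate([167, 185, 724]) chair();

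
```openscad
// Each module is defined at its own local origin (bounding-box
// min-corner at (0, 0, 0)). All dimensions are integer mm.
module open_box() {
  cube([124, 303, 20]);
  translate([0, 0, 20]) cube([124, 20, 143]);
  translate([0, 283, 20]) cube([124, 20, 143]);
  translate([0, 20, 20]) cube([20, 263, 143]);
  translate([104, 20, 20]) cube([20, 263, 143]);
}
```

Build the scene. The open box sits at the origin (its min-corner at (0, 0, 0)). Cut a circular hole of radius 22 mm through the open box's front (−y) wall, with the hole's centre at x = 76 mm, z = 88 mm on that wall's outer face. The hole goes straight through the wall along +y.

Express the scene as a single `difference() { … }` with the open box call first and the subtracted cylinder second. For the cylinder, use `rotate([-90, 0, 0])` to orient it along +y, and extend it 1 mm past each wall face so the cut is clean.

difference() {
  open_box();
  translate([76, -1, 88]) rotate([-90, 0, 0]) cylinder(h = 22, r = 22);
}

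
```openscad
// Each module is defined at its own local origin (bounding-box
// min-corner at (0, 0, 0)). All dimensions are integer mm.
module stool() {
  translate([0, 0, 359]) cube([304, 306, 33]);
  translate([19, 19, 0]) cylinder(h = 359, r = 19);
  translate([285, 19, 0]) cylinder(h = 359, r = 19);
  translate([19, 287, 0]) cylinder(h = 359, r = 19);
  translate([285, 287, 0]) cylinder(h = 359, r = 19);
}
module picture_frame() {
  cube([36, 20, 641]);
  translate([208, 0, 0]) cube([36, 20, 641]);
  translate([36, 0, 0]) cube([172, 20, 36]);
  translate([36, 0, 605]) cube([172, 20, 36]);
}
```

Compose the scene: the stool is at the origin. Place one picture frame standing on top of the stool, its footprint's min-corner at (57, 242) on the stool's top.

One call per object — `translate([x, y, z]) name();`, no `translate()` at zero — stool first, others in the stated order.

stool();
translate([57, 242, 392]) picture_frame();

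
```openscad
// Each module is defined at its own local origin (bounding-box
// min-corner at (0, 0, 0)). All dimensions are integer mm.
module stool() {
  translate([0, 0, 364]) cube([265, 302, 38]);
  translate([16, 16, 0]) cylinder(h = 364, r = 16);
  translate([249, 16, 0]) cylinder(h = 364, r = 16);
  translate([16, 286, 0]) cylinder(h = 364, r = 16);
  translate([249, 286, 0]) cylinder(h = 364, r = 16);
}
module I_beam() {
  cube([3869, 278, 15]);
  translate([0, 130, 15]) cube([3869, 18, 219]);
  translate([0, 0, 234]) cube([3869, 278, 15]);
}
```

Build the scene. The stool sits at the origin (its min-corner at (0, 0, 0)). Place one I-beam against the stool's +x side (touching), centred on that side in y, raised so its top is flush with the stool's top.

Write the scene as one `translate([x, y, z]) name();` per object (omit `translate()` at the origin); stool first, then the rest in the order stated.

stool();
translate([265, 12, 153]) I_beam();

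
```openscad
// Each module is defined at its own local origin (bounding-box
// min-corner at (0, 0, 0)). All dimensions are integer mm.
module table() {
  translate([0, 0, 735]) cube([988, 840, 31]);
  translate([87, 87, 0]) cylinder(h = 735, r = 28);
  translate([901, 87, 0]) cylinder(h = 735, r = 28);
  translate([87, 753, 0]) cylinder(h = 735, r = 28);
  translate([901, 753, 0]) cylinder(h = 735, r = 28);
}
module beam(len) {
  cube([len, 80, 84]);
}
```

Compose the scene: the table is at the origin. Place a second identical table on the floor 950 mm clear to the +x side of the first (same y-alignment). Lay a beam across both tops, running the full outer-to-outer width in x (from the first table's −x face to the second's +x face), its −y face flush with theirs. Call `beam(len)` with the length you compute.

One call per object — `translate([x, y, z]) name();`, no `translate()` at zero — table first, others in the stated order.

table();
translate([1938, 0, 0]) table();
translate([0, 0, 766]) beam(2926);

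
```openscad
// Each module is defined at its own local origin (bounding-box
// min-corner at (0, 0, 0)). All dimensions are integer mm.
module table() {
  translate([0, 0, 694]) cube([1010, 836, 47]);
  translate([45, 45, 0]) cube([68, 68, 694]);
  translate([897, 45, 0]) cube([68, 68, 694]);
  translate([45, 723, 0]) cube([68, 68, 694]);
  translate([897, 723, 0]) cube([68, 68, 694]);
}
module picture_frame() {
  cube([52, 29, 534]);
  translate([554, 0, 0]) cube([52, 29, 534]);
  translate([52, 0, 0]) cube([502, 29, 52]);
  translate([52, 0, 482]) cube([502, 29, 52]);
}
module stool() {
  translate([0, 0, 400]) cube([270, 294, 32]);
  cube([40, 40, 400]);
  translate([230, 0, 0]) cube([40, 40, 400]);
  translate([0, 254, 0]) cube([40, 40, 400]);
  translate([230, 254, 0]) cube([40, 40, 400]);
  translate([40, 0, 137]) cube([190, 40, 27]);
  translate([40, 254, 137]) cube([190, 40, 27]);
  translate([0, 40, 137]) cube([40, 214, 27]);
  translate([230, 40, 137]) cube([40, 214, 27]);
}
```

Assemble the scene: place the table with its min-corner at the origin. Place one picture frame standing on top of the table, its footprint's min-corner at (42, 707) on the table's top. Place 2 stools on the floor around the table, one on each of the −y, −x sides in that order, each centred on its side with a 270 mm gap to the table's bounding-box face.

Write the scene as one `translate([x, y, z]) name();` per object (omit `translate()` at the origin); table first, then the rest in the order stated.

table();
translate([42, 707, 741]) picture_frame();
translate([370, -564, 0]) stool();
translate([-540, 271, 0]) stool();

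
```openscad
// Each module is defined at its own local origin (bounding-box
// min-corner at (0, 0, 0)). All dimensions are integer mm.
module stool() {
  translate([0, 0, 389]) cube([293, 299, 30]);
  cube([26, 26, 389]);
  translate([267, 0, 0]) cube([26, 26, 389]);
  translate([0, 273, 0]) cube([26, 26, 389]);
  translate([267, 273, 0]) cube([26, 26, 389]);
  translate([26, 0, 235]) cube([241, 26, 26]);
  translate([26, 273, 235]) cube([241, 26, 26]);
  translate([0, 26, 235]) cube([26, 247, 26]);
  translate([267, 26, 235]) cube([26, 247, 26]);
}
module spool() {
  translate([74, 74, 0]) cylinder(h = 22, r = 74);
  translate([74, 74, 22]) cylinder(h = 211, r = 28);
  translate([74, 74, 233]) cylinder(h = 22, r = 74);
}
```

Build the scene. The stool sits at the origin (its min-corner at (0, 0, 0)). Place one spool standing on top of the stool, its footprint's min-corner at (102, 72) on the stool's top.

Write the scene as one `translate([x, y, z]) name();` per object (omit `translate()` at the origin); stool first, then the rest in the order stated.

stool();
translate([102, 72, 419]) spool();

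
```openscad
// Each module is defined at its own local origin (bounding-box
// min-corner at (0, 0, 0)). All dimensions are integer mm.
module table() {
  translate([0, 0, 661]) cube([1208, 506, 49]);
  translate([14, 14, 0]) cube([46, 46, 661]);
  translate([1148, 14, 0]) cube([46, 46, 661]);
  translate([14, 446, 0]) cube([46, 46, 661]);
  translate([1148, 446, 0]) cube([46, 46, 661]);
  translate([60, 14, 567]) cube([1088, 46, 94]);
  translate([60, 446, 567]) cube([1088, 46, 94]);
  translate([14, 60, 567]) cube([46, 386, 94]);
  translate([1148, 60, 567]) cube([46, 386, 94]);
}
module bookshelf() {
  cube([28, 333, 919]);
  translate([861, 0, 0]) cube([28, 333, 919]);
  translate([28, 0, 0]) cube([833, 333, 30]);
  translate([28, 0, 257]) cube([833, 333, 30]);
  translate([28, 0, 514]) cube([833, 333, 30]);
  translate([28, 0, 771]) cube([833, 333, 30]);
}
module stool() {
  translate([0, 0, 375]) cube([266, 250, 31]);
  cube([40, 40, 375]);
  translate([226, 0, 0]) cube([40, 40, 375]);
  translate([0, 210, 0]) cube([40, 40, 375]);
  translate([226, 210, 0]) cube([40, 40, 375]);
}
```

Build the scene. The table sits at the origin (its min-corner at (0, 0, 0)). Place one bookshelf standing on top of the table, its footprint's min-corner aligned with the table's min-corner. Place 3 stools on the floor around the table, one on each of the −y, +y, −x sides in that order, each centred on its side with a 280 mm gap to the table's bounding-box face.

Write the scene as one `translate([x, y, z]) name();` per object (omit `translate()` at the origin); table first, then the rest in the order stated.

table();
translate([0, 0, 710]) bookshelf();
translate([471, -530, 0]) stool();
translate([471, 786, 0]) stool();
translate([-546, 128, 0]) stool();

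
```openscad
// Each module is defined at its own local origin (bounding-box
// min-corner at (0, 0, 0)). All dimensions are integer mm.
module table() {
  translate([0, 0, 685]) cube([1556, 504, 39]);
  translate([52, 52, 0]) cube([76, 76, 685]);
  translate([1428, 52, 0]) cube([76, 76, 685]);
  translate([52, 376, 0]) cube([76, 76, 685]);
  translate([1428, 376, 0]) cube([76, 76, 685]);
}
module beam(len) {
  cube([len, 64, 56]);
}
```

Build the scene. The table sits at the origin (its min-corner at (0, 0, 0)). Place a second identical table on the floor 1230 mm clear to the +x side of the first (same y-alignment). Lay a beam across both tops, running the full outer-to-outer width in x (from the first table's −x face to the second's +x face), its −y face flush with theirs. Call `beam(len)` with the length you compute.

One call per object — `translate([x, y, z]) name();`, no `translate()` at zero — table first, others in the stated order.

table();
translate([2786, 0, 0]) table();
translate([0, 0, 724]) beam(4342);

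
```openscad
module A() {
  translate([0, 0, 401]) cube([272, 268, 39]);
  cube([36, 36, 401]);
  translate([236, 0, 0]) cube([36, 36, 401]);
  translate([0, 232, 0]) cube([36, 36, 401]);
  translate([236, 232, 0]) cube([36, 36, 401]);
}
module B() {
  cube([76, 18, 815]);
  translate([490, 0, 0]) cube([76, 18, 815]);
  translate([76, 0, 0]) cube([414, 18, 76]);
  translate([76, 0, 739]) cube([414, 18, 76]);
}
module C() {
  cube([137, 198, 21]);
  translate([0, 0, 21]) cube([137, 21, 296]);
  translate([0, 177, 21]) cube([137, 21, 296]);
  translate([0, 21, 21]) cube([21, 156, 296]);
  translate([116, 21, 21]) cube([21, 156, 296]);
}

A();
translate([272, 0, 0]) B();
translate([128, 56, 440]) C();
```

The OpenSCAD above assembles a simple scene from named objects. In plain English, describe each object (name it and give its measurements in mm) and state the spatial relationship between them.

A is a simple wooden stool: a rectangular seat 272 mm (x) by 268 mm (y), 39 mm thick, top face at z = 440 mm, on four square legs, each 36×36 mm in cross-section. The legs rest on z = 0, each flush with a corner of the seat.

B is a rectangular picture frame lying in the x–z plane (depth along y). The opening is 414 mm wide (x) by 663 mm tall (z), surrounded by a border 76 mm wide on all four sides. The frame is 18 mm deep and is made of two full-height vertical stiles with two horizontal rails fitted between them.

C is an open-topped rectangular box: outside dimensions 137×198×317 mm, with a uniform wall and base thickness of 21 mm. The base is a full 137×198 slab on the floor; four walls sit on top of the base. The front and back walls (the −y and +y sides) span the full width; the two side walls fit between them.

The picture frame is against the stool's +x side, with their −y faces flush. The open box is on top of the stool.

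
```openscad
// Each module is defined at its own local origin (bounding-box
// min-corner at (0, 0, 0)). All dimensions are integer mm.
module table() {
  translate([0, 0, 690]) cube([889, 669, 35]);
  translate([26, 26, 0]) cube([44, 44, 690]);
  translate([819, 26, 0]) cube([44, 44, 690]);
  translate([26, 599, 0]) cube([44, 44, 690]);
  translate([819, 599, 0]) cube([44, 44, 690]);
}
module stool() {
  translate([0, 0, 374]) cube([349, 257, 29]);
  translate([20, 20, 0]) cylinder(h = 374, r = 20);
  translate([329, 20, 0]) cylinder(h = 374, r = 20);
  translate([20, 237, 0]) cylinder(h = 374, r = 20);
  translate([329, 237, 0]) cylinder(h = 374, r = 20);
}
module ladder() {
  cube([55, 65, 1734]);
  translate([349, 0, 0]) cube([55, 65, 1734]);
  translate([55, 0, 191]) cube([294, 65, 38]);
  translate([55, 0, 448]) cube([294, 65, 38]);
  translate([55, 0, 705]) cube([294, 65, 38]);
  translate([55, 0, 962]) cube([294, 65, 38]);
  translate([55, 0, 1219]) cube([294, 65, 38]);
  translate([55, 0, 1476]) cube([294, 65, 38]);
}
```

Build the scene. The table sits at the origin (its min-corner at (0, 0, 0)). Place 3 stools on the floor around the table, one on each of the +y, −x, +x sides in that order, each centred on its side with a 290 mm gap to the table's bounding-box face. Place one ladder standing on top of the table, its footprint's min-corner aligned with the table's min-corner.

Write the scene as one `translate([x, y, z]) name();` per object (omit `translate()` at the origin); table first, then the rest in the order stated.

table();
translate([270, 959, 0]) stool();
translate([-639, 206, 0]) stool();
translate([1179, 206, 0]) stool();
translate([0, 0, 725]) ladder();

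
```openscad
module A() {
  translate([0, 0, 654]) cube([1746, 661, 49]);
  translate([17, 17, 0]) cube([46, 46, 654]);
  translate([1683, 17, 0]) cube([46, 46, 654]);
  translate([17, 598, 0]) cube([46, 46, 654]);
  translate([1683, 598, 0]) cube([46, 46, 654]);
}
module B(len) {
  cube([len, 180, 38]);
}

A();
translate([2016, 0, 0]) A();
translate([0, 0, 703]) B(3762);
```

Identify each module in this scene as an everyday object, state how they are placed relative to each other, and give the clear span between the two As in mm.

A is a table. B is a beam. A beam spans the tops of two tables. The clear span between the two tables is 270 mm.

Second table starts at x = 2016; first ends at x = 1746; clear span = 2016 − 1746 = 270 mm.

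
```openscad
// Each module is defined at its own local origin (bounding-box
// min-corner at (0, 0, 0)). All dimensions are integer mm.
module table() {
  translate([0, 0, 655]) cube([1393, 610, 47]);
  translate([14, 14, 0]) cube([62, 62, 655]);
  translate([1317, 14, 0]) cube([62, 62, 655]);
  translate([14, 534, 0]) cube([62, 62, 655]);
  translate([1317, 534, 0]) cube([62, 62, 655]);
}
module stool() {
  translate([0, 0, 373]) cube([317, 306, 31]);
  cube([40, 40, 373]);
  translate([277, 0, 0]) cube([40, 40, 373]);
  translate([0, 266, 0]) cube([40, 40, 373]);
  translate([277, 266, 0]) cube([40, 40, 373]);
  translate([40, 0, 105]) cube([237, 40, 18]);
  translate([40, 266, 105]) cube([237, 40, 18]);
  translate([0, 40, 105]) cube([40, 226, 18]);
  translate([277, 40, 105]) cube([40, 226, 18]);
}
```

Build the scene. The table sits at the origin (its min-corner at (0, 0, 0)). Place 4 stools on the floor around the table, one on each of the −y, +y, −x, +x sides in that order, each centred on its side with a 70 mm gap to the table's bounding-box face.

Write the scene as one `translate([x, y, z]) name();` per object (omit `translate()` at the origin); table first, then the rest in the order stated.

table();
translate([538, -376, 0]) stool();
translate([538, 680, 0]) stool();
translate([-387, 152, 0]) stool();
translate([1463, 152, 0]) stool();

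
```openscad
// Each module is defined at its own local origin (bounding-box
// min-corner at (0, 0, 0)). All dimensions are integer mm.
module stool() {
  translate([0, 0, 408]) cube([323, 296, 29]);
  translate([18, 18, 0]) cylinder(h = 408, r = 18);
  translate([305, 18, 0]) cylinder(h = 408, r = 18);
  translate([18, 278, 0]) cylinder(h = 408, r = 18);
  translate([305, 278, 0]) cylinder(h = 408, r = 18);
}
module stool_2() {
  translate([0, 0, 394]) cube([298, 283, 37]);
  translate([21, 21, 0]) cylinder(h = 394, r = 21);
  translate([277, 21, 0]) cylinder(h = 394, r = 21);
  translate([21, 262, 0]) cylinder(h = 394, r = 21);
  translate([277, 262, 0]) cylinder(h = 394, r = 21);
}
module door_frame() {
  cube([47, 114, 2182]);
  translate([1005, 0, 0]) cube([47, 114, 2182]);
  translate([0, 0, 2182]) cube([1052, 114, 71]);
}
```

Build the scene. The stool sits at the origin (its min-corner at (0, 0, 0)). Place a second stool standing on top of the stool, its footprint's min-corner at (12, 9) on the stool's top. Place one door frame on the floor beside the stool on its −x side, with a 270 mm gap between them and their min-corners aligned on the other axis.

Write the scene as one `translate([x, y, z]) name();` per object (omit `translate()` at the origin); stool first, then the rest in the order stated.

stool();
translate([12, 9, 437]) stool_2();
translate([-1322, 0, 0]) door_frame();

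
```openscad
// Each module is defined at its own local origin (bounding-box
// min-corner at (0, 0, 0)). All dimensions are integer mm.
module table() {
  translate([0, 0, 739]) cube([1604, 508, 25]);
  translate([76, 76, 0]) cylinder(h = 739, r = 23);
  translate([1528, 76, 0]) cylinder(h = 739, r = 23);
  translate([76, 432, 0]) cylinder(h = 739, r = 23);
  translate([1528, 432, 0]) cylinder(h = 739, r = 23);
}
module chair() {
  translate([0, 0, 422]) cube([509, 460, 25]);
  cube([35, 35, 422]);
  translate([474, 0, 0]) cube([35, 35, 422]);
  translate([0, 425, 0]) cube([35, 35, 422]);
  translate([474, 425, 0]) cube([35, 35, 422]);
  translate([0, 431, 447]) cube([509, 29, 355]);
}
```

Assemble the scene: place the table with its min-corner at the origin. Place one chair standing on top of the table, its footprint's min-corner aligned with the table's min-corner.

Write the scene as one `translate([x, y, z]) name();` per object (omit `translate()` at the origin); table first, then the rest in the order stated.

table();
translate([0, 0, 764]) chair();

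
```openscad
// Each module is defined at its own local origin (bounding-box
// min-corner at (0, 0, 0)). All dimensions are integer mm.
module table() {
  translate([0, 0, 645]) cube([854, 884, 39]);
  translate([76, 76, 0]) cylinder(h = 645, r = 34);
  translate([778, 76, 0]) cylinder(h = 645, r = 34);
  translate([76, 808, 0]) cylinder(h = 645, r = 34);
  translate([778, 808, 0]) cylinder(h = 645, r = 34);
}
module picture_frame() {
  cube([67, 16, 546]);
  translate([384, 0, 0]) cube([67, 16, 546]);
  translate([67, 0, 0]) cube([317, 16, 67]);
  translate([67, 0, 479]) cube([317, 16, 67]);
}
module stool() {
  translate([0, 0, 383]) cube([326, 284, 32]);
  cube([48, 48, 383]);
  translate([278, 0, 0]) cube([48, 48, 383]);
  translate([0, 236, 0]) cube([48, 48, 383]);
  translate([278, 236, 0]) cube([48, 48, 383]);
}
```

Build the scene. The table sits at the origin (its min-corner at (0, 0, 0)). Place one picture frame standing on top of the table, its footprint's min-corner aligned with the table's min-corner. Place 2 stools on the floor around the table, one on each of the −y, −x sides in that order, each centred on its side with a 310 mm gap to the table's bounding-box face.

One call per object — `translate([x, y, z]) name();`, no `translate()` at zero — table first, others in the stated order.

table();
translate([0, 0, 684]) picture_frame();
translate([264, -594, 0]) stool();
translate([-636, 300, 0]) stool();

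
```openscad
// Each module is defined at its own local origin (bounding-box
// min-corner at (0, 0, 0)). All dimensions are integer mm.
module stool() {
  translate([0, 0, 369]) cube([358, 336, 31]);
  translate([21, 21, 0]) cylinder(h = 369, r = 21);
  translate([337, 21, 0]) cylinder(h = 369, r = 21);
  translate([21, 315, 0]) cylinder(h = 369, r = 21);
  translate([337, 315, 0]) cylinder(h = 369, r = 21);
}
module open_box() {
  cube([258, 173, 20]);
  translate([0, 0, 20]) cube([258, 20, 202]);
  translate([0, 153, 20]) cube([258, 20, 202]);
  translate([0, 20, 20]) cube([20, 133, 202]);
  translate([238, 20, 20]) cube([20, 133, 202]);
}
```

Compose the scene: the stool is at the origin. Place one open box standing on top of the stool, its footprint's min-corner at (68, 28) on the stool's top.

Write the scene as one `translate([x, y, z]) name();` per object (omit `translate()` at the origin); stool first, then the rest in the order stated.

stool();
translate([68, 28, 400]) open_box();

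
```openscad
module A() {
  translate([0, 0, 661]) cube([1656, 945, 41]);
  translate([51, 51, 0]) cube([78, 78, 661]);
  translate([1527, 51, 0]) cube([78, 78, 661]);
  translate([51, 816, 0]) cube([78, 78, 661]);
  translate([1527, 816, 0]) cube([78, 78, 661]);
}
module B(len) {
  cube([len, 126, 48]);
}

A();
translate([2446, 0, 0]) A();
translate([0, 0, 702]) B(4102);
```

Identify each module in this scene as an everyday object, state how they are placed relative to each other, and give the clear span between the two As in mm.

A is a table. B is a beam. A beam spans the tops of two tables. The clear span between the two tables is 790 mm.

Second table starts at x = 2446; first ends at x = 1656; clear span = 2446 − 1656 = 790 mm.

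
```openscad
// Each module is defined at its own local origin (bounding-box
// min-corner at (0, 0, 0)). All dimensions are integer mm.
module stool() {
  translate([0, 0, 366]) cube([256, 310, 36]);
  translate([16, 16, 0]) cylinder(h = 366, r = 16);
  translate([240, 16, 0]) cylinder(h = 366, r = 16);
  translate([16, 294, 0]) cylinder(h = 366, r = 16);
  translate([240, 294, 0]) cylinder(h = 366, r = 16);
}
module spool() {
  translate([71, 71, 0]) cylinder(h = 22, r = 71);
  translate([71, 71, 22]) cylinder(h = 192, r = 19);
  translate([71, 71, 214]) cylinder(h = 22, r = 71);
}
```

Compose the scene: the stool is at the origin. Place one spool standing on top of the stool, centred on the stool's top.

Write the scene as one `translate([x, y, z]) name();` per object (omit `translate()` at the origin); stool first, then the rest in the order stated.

stool();
translate([57, 84, 402]) spool();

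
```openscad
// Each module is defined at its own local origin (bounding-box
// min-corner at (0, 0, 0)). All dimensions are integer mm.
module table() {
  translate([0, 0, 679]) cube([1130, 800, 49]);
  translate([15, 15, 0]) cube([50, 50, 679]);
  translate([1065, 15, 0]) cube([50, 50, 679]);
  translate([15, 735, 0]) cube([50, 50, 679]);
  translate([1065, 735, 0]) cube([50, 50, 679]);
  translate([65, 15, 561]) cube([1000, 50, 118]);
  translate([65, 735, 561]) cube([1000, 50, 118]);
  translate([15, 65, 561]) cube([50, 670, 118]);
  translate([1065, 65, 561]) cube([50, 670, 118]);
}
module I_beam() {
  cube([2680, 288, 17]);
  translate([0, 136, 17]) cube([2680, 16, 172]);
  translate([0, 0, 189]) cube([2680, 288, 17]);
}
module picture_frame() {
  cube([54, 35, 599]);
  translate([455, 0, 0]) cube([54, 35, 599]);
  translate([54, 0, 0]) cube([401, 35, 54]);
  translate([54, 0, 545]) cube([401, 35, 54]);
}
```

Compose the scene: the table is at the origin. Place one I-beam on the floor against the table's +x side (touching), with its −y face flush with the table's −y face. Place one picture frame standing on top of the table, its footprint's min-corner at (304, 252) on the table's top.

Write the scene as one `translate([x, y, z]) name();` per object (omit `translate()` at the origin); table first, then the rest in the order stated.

table();
translate([1130, 0, 0]) I_beam();
translate([304, 252, 728]) picture_frame();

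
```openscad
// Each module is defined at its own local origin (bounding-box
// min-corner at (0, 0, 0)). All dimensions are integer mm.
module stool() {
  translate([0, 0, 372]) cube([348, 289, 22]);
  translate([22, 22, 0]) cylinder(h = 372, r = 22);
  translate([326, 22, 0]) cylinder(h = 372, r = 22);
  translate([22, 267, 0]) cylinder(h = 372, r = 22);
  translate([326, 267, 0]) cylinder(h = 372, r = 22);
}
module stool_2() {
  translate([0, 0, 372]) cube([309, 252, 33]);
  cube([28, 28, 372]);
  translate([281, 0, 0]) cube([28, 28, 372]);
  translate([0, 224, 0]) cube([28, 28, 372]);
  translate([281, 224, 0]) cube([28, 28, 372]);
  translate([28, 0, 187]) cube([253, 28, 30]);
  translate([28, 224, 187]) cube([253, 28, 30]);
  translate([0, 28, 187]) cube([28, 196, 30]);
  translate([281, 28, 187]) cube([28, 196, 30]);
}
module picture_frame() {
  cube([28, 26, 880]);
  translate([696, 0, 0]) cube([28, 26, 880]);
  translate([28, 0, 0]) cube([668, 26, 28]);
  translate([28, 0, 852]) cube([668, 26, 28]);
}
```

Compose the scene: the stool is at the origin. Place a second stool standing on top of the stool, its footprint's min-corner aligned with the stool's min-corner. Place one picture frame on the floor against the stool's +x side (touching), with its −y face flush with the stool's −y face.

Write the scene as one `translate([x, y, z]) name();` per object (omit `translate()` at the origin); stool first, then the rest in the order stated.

stool();
translate([0, 0, 394]) stool_2();
translate([348, 0, 0]) picture_frame();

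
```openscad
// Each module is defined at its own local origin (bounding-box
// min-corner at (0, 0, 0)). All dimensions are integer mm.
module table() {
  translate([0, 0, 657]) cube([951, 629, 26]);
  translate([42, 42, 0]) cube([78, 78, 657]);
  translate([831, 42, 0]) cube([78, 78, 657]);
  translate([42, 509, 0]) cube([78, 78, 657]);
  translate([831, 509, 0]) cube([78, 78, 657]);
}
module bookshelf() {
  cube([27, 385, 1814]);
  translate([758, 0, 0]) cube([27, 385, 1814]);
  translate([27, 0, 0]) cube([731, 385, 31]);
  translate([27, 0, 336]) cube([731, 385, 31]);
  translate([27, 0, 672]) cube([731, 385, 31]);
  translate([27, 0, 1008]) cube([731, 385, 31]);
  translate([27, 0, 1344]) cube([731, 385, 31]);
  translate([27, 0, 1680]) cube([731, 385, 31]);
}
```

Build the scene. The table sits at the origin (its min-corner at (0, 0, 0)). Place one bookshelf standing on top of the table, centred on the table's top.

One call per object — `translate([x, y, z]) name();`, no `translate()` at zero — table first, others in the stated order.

table();
translate([83, 122, 683]) bookshelf();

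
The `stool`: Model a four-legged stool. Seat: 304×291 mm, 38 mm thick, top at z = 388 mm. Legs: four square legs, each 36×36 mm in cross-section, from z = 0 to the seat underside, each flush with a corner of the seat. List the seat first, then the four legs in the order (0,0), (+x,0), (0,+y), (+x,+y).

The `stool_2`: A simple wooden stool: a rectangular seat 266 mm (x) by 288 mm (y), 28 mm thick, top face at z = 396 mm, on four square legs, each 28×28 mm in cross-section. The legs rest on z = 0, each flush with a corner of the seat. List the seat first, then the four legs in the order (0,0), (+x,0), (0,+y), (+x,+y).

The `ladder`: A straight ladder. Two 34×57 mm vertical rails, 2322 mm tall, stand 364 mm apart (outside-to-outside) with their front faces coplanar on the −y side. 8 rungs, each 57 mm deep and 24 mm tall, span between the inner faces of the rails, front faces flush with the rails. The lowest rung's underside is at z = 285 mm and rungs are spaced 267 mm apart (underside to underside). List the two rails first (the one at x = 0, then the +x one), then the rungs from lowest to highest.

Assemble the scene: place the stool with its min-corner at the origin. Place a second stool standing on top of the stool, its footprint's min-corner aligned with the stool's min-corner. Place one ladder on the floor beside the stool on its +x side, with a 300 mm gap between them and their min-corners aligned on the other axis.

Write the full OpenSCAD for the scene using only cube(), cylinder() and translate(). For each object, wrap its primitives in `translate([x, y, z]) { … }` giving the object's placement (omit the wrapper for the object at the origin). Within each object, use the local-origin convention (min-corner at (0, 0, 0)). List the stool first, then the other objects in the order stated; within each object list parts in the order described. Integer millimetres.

translate([0, 0, 350]) cube([304, 291, 38]);
cube([36, 36, 350]);
translate([268, 0, 0]) cube([36, 36, 350]);
translate([0, 255, 0]) cube([36, 36, 350]);
translate([268, 255, 0]) cube([36, 36, 350]);
translate([0, 0, 388]) {
  translate([0, 0, 368]) cube([266, 288, 28]);
  cube([28, 28, 368]);
  translate([238, 0, 0]) cube([28, 28, 368]);
  translate([0, 260, 0]) cube([28, 28, 368]);
  translate([238, 260, 0]) cube([28, 28, 368]);
}
translate([604, 0, 0]) {
  cube([34, 57, 2322]);
  translate([330, 0, 0]) cube([34, 57, 2322]);
  translate([34, 0, 285]) cube([296, 57, 24]);
  translate([34, 0, 552]) cube([296, 57, 24]);
  translate([34, 0, 819]) cube([296, 57, 24]);
  translate([34, 0, 1086]) cube([296, 57, 24]);
  translate([34, 0, 1353]) cube([296, 57, 24]);
  translate([34, 0, 1620]) cube([296, 57, 24]);
  translate([34, 0, 1887]) cube([296, 57, 24]);
  translate([34, 0, 2154]) cube([296, 57, 24]);
}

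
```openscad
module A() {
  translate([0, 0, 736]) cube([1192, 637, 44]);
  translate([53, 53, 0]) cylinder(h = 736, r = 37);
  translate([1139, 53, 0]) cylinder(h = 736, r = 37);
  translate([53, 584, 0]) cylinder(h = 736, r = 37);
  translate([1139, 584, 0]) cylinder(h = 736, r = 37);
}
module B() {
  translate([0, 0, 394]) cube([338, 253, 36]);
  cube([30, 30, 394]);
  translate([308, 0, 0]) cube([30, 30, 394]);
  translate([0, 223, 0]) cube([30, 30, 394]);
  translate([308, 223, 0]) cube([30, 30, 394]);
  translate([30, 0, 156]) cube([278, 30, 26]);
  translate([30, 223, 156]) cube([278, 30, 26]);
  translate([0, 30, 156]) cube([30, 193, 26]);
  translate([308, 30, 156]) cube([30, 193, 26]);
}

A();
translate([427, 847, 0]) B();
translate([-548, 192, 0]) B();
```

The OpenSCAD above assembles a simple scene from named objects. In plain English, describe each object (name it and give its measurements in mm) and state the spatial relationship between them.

A is a table: top 1192 mm (x) × 637 mm (y), 44 mm thick, upper face at z = 780 mm, on four round legs of 74 mm diameter, each leg's bounding box inset 16 mm from the nearest pair of top edges, running from z = 0 to the bottom of the top.

B is a four-legged stool. The seat is 338×253 mm, 36 mm thick, top at z = 430 mm. It stands on four square legs, each 30×30 mm in cross-section, from z = 0 to the seat underside, each flush with a corner of the seat. Four stretchers, 30 mm wide and 26 mm tall, connect adjacent legs with their undersides at z = 156 mm, each running between the inner faces of the legs it joins and aligned with the legs' outer faces on the other axis.

Two stools sit around the table at the +y, −x sides.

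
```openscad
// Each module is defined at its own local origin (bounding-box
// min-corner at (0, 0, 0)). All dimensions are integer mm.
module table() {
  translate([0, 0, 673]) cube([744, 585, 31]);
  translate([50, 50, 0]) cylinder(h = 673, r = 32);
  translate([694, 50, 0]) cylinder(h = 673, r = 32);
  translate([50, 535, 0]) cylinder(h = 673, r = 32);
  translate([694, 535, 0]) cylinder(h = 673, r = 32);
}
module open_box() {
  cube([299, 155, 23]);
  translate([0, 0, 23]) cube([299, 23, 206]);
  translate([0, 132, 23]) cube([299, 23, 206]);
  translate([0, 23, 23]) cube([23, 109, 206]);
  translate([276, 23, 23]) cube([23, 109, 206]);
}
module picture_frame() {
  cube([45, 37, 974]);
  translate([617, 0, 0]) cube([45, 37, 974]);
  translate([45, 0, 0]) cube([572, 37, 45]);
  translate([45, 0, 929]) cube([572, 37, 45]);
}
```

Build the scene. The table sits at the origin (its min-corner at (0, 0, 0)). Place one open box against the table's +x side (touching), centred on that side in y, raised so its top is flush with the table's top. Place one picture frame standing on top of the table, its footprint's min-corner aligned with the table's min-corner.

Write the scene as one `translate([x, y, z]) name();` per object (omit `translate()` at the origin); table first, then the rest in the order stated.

table();
translate([744, 215, 475]) open_box();
translate([0, 0, 704]) picture_frame();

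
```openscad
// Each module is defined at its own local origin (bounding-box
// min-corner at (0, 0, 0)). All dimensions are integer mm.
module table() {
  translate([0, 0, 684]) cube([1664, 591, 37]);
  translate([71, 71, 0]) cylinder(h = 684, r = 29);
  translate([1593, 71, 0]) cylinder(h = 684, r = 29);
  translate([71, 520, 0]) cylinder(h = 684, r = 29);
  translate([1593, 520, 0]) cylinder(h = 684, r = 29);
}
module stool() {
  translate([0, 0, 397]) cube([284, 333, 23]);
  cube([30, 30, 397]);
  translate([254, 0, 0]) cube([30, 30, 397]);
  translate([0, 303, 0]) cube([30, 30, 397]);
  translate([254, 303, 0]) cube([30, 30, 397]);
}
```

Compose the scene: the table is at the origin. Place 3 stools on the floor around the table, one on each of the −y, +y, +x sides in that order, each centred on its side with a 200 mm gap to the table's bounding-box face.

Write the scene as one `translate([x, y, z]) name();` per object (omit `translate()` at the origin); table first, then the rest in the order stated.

table();
translate([690, -533, 0]) stool();
translate([690, 791, 0]) stool();
translate([1864, 129, 0]) stool();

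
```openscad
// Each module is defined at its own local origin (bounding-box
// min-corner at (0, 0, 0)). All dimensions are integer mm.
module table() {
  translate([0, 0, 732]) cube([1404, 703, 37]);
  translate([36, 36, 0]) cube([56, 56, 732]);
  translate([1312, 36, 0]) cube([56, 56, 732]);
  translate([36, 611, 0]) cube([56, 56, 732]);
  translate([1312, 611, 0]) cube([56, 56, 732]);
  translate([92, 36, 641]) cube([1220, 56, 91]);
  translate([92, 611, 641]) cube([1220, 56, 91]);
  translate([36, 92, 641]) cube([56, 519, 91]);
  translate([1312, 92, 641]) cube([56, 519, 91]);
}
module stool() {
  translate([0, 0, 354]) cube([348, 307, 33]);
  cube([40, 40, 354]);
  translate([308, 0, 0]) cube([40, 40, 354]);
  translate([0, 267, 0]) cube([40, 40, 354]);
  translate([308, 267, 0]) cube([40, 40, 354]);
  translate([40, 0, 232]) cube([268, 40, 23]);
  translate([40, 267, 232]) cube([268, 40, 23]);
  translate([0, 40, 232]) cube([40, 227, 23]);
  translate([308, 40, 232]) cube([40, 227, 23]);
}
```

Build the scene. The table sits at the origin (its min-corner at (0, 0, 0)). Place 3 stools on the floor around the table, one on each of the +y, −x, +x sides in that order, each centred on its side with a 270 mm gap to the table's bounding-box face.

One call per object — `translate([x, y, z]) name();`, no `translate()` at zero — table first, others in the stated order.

table();
translate([528, 973, 0]) stool();
translate([-618, 198, 0]) stool();
translate([1674, 198, 0]) stool();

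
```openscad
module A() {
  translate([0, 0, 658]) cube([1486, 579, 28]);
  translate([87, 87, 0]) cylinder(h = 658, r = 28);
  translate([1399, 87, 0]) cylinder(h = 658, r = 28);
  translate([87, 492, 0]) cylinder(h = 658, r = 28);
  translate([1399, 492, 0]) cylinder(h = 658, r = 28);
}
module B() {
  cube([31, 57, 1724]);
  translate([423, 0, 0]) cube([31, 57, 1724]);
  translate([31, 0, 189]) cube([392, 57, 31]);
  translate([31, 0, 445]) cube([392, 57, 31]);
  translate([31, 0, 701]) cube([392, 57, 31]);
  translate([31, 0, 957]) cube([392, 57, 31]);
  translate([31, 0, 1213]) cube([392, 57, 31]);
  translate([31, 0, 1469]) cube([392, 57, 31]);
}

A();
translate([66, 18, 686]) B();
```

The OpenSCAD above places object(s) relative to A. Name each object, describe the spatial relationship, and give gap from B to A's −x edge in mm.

A is a table. B is a ladder. The ladder is on top of the table. The gap from the ladder to the table's −x edge is 66 mm.

The ladder's min-x is at 66; the table's min-x is 0; gap = 66 mm.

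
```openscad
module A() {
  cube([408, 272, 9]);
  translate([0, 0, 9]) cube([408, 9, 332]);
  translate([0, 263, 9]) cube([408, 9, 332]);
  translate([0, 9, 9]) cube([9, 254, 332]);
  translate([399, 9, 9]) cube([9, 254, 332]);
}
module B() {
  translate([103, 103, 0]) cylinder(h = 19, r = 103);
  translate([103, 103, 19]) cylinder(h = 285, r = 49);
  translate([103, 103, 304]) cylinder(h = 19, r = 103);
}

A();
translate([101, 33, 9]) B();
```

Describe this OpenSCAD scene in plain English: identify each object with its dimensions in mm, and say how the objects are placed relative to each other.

A is an open-topped rectangular box: outside dimensions 408×272×341 mm, with a uniform wall and base thickness of 9 mm. The base is a full 408×272 slab on the floor; four walls sit on top of the base. The front and back walls (the −y and +y sides) span the full width; the two side walls fit between them.

B is a spool: two coaxial disc flanges of radius 103 mm and thickness 19 mm, joined by a core cylinder of radius 49 mm and height 285 mm. The lower flange rests on z = 0 and the three cylinders share a vertical axis.

The spool sits inside the open box, centred.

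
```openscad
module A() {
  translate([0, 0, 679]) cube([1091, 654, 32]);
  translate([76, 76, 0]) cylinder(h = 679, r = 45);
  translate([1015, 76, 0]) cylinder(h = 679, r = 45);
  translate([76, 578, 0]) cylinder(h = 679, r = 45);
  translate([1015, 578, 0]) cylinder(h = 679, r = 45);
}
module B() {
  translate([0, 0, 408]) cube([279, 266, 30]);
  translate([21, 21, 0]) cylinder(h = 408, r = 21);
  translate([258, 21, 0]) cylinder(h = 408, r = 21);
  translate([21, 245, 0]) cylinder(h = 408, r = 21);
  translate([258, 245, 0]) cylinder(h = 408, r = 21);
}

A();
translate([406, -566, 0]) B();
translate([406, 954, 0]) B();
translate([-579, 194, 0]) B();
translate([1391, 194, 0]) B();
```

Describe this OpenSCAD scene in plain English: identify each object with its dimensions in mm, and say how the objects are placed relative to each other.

A is a table: top 1091 mm (x) × 654 mm (y), 32 mm thick, upper face at z = 711 mm, on four round legs of 90 mm diameter, each leg's bounding box inset 31 mm from the nearest pair of top edges, running from z = 0 to the bottom of the top.

B is a four-legged stool. The seat is a 279×266×30 mm slab whose top surface is at z = 438 mm; four round legs, each 42 mm in diameter, run from the floor (z = 0) to the underside of the seat, each leg's axis is inset half a diameter from the nearest pair of seat edges (so the leg's bounding box is flush with the corner).

Four stools sit around the table at the −y, +y, −x, +x sides.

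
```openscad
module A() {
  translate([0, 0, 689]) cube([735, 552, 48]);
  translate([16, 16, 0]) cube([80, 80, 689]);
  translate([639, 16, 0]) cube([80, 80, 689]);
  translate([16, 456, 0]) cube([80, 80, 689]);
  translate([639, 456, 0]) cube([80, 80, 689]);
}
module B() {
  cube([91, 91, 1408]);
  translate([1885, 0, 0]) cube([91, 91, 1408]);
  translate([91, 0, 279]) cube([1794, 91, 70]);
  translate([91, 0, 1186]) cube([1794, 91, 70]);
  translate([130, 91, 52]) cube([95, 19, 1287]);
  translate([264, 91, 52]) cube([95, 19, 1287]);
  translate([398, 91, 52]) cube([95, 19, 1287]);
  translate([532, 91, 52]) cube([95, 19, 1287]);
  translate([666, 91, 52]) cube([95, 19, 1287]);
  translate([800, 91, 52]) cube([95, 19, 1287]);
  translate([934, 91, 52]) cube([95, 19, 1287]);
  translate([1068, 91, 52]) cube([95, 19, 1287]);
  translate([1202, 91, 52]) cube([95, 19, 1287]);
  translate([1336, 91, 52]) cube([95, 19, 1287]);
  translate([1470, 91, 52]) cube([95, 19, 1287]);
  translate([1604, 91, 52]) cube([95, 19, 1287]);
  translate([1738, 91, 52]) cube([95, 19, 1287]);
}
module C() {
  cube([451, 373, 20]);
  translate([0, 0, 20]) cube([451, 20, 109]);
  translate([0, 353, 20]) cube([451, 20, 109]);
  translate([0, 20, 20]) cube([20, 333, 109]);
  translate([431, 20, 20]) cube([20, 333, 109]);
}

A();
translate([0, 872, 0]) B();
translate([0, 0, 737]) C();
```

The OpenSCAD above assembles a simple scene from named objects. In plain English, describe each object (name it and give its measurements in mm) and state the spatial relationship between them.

A is a table with a 735×552 mm rectangular top, 48 mm thick, top surface at z = 737 mm, supported by four 80×80 mm square legs, each inset 16 mm from the nearest pair of top edges, running from the floor.

B is a fence section. Two 91×91 mm posts, 1408 mm tall, stand on the floor with a clear span of 1794 mm between their inner faces. Two horizontal rails of 91×70 mm section span the gap between the posts with their undersides at z = 279 mm and z = 1186 mm, flush with the posts' −y face. 13 pickets, each 95 mm wide, 19 mm thick and 1287 mm tall, are fixed to the +y face of the rails with their bottoms at z = 52 mm, evenly spaced across the span with equal gaps (rounded down to the nearest mm) at the −x end and between each pair — any rounding remainder accumulates at the +x end.

C is an open storage box with external size 451×373×129 mm and wall thickness 20 mm (the base is also 20 mm thick). The base covers the whole footprint; the four walls stand on the base, with the y-facing walls full-width and the x-facing walls fitting between their inner faces.

The fence section is on the floor beside the table on its +y side. The open box is on top of the table.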